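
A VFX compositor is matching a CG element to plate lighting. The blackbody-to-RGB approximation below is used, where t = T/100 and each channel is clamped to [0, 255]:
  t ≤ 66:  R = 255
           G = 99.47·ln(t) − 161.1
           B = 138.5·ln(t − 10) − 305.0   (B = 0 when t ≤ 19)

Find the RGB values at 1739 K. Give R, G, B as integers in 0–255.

t = 1739/100 = 17.39; the t ≤ 66 branch applies.
R = 255 by definition for t ≤ 66.
G = 99.47·ln 17.39 − 161.1 = 99.47·2.8559 − 161.1 = 122.976.
t = 17.39 ≤ 19, so B = 0.
Rounded: (255, 123, 0).

R=255, G=123, B=0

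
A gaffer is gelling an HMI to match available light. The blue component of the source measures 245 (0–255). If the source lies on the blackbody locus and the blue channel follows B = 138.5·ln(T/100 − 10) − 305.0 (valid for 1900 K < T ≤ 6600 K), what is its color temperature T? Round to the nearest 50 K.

6300 K

ln(t − 10) = (245 + 305.0) / 138.5 = 3.9711.
t − 10 = e^3.9711 = 53.044, so t = 63.044.
T = 100·t = 6304 K → 6300 K to the nearest 50 K.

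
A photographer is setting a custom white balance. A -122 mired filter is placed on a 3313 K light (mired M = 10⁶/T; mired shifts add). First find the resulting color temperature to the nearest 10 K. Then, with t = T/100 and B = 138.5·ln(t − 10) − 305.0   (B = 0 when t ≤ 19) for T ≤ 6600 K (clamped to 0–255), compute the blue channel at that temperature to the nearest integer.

224

M_in = 10⁶/3313 = 301.84; M_out = 301.84 + (-122) = 179.84.
T_out = 10⁶/179.84 = 5560.5 K → 5560 K; t = 55.6.
B = 138.5·ln(55.6 − 10) − 305.0 = 138.5·ln 45.6 − 305.0 = 138.5·3.8199 − 305.0 = 224.057.
Rounded: 224.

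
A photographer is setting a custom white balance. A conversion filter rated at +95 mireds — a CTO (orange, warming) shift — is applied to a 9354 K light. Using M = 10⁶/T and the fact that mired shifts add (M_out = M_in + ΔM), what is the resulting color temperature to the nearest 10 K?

M_in = 10⁶/9354 = 106.91 mireds.
M_out = 106.91 + (+95) = 201.91 mireds.
T_out = 10⁶/201.91 = 4952.8 K → 4950 K.

4950 K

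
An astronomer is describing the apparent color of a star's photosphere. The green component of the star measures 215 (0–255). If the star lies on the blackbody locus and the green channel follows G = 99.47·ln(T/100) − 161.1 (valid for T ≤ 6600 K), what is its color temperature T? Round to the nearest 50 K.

ln t = (215 + 161.1) / 99.47 = 3.7810.
t = e^3.7810 = 43.862.
T = 100·t = 4386 K → 4400 K to the nearest 50 K.

4400 K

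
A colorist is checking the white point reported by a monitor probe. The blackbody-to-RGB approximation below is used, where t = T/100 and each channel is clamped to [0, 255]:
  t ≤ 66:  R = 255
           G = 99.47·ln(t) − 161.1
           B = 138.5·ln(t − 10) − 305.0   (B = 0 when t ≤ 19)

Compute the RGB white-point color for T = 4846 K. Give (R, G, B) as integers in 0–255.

t = 4846/100 = 48.46; the t ≤ 66 branch applies.
R = 255 by definition for t ≤ 66.
G = 99.47·ln 48.46 − 161.1 = 99.47·3.8807 − 161.1 = 224.917.
B = 138.5·ln(48.46 − 10) − 305.0 = 138.5·ln 38.46 − 305.0 = 138.5·3.6496 − 305.0 = 200.472.
Rounded: (255, 225, 200).

(255, 225, 200)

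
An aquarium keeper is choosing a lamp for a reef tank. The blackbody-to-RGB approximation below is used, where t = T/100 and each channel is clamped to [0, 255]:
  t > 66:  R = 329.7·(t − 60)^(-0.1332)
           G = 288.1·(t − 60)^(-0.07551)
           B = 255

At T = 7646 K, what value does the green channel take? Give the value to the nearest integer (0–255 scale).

t = 7646/100 = 76.46; the t > 66 branch applies.
G = 288.1·(76.46 − 60)^(-0.07551) = 288.1·16.46^(-0.07551) = 288.1·0.80937 = 233.180.
Rounded: 233.

233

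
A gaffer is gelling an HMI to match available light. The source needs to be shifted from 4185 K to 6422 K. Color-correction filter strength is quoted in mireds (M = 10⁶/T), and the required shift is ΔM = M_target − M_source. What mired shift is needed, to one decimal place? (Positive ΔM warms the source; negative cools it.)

M_source = 10⁶/4185 = 238.949; M_target = 10⁶/6422 = 155.715.
ΔM = 155.715 − 238.949 = -83.234 → -83.2 mireds, a cooling shift.

-83.2 mireds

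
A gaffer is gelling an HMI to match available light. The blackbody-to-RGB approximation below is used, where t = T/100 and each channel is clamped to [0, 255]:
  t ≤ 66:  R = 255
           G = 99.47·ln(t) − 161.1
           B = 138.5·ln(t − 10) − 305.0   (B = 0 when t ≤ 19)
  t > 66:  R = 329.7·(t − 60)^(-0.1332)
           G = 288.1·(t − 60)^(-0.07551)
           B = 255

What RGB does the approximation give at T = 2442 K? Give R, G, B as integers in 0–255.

t = 2442/100 = 24.42; the t ≤ 66 branch applies.
R = 255 by definition for t ≤ 66.
G = 99.47·ln 24.42 − 161.1 = 99.47·3.1954 − 161.1 = 156.747.
B = 138.5·ln(24.42 − 10) − 305.0 = 138.5·ln 14.42 − 305.0 = 138.5·2.6686 − 305.0 = 64.603.
Rounded: (255, 157, 65).

R=255, G=157, B=65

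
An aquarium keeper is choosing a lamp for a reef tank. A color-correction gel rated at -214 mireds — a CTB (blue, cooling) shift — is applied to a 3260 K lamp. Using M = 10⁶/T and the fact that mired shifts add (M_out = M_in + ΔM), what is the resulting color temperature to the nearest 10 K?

M_in = 10⁶/3260 = 306.75 mireds.
M_out = 306.75 + (-214) = 92.75 mireds.
T_out = 10⁶/92.75 = 10781.8 K → 10780 K.

10780 K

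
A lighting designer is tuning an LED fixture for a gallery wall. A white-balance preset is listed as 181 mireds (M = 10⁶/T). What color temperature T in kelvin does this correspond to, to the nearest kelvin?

T = 10⁶ / 181 = 5524.86 K → 5525 K.

5525 K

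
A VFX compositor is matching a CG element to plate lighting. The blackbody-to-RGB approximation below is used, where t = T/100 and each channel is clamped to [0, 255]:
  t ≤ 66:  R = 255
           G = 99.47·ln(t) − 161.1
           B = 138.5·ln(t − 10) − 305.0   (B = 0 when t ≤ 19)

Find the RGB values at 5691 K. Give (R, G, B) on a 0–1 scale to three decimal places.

(1.000, 0.945, 0.894)

t = 5691/100 = 56.91; the t ≤ 66 branch applies.
R = 255 by definition for t ≤ 66.
G = 99.47·ln 56.91 − 161.1 = 99.47·4.0415 − 161.1 = 240.905.
B = 138.5·ln(56.91 − 10) − 305.0 = 138.5·ln 46.91 − 305.0 = 138.5·3.8482 − 305.0 = 227.980.
Dividing each by 255: (1.0000, 0.9447, 0.8940) → (1.000, 0.945, 0.894).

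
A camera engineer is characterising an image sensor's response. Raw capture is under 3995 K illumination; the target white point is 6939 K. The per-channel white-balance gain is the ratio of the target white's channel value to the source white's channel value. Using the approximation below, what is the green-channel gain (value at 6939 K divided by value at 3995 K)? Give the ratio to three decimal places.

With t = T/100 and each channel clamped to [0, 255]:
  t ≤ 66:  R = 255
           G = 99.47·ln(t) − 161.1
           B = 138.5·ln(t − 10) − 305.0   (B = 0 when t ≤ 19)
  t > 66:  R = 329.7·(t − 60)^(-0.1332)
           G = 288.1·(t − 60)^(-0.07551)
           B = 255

1.183

At 3995 K (t = 39.95):
  G = 99.47·ln 39.95 − 161.1 = 99.47·3.6876 − 161.1 = 205.708.
At 6939 K (t = 69.39):
  G = 288.1·(69.39 − 60)^(-0.07551) = 288.1·9.39^(-0.07551) = 288.1·0.84441 = 243.275.
Gain = 243.275 / 205.708 = 1.1826 → 1.183.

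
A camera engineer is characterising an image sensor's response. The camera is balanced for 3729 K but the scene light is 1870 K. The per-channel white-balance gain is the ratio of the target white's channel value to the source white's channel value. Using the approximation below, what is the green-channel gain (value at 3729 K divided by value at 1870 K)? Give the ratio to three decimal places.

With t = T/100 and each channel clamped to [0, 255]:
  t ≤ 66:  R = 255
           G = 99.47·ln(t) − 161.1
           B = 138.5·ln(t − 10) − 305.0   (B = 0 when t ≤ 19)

At 1870 K (t = 18.7):
  G = 99.47·ln 18.7 − 161.1 = 99.47·2.9285 − 161.1 = 130.200.
At 3729 K (t = 37.29):
  G = 99.47·ln 37.29 − 161.1 = 99.47·3.6187 − 161.1 = 198.855.
Gain = 198.855 / 130.200 = 1.5273 → 1.527.

1.527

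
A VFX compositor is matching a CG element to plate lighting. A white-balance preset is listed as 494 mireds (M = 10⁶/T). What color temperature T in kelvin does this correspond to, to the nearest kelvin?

T = 10⁶ / 494 = 2024.29 K → 2024 K.

2024 K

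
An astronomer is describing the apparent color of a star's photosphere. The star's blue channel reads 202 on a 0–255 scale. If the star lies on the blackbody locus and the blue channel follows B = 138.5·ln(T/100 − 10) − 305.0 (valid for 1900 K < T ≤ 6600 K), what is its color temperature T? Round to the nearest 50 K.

4900 K

ln(t − 10) = (202 + 305.0) / 138.5 = 3.6606.
t − 10 = e^3.6606 = 38.887, so t = 48.887.
T = 100·t = 4889 K → 4900 K to the nearest 50 K.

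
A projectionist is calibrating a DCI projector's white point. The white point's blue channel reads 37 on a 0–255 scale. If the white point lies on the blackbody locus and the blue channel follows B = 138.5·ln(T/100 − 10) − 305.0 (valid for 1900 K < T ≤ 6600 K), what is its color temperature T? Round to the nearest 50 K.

ln(t − 10) = (37 + 305.0) / 138.5 = 2.4693.
t − 10 = e^2.4693 = 11.814, so t = 21.814.
T = 100·t = 2181 K → 2200 K to the nearest 50 K.

2200 K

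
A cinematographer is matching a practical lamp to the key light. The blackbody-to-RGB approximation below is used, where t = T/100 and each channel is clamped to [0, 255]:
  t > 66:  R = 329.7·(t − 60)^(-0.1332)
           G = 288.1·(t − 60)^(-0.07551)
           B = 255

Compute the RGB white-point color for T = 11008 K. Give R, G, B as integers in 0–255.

R=196, G=214, B=255

t = 11008/100 = 110.08; the t > 66 branch applies.
R = 329.7·(110.08 − 60)^(-0.1332) = 329.7·50.08^(-0.1332) = 329.7·0.59375 = 195.760.
G = 288.1·(110.08 − 60)^(-0.07551) = 288.1·50.08^(-0.07551) = 288.1·0.74415 = 214.389.
B = 255 by definition for t > 66.
Rounded: (196, 214, 255).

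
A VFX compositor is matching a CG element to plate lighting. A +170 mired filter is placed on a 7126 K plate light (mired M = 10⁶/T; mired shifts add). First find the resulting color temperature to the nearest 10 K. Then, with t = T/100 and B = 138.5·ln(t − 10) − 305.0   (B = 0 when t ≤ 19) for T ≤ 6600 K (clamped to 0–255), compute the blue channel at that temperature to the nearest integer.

124

M_in = 10⁶/7126 = 140.33; M_out = 140.33 + (+170) = 310.33.
T_out = 10⁶/310.33 = 3222.4 K → 3220 K; t = 32.2.
B = 138.5·ln(32.2 − 10) − 305.0 = 138.5·ln 22.2 − 305.0 = 138.5·3.1001 − 305.0 = 124.363.
Rounded: 124.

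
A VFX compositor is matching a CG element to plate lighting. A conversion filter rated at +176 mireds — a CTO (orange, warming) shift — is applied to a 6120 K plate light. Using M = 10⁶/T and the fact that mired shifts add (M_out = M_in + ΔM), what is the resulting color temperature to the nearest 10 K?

M_in = 10⁶/6120 = 163.40 mireds.
M_out = 163.40 + (+176) = 339.40 mireds.
T_out = 10⁶/339.40 = 2946.4 K → 2950 K.

2950 K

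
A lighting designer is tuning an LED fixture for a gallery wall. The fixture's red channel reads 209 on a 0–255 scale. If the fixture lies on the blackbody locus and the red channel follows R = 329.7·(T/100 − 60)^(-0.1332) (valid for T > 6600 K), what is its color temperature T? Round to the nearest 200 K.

(t − 60)^(-0.1332) = 209/329.7 = 0.63391.
t − 60 = 0.63391^(1/-0.1332) = 0.63391^(-7.508) = 30.639, so t = 90.639.
T = 100·t = 9064 K → 9000 K to the nearest 200 K.

9000 K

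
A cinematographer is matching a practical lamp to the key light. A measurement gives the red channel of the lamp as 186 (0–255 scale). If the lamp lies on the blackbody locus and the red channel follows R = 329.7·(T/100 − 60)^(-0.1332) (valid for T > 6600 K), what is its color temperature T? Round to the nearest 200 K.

13400 K

(t − 60)^(-0.1332) = 186/329.7 = 0.56415.
t − 60 = 0.56415^(1/-0.1332) = 0.56415^(-7.508) = 73.521, so t = 133.521.
T = 100·t = 13352 K → 13400 K to the nearest 200 K.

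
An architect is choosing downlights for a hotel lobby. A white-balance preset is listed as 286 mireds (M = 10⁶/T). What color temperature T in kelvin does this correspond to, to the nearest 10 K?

3500 K

T = 10⁶ / 286 = 3496.50 K → 3500 K.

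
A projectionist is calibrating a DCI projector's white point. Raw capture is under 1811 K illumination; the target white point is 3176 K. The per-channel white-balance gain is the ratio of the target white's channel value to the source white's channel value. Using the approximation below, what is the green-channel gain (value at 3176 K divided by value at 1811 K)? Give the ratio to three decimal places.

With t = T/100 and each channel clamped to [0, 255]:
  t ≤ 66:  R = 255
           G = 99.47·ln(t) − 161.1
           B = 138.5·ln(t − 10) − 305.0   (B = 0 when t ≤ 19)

At 1811 K (t = 18.11):
  G = 99.47·ln 18.11 − 161.1 = 99.47·2.8965 − 161.1 = 127.011.
At 3176 K (t = 31.76):
  G = 99.47·ln 31.76 − 161.1 = 99.47·3.4582 − 161.1 = 182.888.
Gain = 182.888 / 127.011 = 1.4399 → 1.440.

1.440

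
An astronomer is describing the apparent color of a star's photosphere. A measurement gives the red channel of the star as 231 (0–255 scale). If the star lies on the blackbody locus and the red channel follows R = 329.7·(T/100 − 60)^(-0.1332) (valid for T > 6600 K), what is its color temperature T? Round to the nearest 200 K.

7400 K

(t − 60)^(-0.1332) = 231/329.7 = 0.70064.
t − 60 = 0.70064^(1/-0.1332) = 0.70064^(-7.508) = 14.453, so t = 74.453.
T = 100·t = 7445 K → 7400 K to the nearest 200 K.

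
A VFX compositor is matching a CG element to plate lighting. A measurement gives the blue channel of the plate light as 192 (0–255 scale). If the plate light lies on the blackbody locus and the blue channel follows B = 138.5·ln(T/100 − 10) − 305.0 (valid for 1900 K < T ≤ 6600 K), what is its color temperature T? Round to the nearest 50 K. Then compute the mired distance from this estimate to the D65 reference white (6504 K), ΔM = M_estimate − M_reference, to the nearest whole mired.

+64 mireds

ln(t − 10) = (192 + 305.0) / 138.5 = 3.5884.
t − 10 = e^3.5884 = 36.178, so t = 46.178.
T = 100·t = 4618 K → 4600 K to the nearest 50 K.
M_estimate = 10⁶/4600 = 217.39; M_reference = 10⁶/6504 = 153.75.
ΔM = 217.39 − 153.75 = 63.64 → +64 mireds.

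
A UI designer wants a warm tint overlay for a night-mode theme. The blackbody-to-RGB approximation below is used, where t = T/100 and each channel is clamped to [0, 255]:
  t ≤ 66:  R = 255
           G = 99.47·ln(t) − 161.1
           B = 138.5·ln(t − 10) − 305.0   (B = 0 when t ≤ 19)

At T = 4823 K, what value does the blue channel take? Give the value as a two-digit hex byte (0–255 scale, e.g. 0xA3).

0xC8

t = 4823/100 = 48.23; the t ≤ 66 branch applies.
B = 138.5·ln(48.23 − 10) − 305.0 = 138.5·ln 38.23 − 305.0 = 138.5·3.6436 − 305.0 = 199.641.
Rounded: 200; in hex, 0xC8.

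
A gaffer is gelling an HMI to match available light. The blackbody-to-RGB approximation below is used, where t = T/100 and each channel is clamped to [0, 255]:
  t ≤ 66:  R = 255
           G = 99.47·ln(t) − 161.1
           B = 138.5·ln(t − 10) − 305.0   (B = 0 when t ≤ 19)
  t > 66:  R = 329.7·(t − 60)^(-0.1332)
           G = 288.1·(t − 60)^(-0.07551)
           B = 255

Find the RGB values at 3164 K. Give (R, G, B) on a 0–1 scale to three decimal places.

(1.000, 0.716, 0.474)

t = 3164/100 = 31.64; the t ≤ 66 branch applies.
R = 255 by definition for t ≤ 66.
G = 99.47·ln 31.64 − 161.1 = 99.47·3.4544 − 161.1 = 182.511.
B = 138.5·ln(31.64 − 10) − 305.0 = 138.5·ln 21.64 − 305.0 = 138.5·3.0745 − 305.0 = 120.824.
Dividing each by 255: (1.0000, 0.7157, 0.4738) → (1.000, 0.716, 0.474).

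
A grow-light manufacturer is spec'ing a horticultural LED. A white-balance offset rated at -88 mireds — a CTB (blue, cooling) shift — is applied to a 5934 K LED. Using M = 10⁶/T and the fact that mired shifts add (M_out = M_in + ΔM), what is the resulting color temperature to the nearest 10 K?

12420 K

M_in = 10⁶/5934 = 168.52 mireds.
M_out = 168.52 + (-88) = 80.52 mireds.
T_out = 10⁶/80.52 = 12419.2 K → 12420 K.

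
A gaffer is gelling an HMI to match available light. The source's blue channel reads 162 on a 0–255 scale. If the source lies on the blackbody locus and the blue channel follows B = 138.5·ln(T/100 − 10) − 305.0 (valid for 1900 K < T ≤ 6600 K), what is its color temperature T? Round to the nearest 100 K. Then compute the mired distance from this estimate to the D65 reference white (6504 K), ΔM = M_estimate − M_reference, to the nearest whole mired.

+103 mireds

ln(t − 10) = (162 + 305.0) / 138.5 = 3.3718.
t − 10 = e^3.3718 = 29.132, so t = 39.132.
T = 100·t = 3913 K → 3900 K to the nearest 100 K.
M_estimate = 10⁶/3900 = 256.41; M_reference = 10⁶/6504 = 153.75.
ΔM = 256.41 − 153.75 = 102.66 → +103 mireds.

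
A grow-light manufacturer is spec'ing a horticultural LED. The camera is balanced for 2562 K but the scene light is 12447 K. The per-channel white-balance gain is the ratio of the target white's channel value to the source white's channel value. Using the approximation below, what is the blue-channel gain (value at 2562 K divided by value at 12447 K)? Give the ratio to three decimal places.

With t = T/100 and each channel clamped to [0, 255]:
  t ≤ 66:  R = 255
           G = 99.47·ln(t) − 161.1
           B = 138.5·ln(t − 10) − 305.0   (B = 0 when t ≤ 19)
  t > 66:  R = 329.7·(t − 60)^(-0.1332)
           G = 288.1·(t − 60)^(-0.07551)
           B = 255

0.297

At 12447 K (t = 124.47):
  B = 255 by definition for t > 66.
At 2562 K (t = 25.62):
  B = 138.5·ln(25.62 − 10) − 305.0 = 138.5·ln 15.62 − 305.0 = 138.5·2.7486 − 305.0 = 75.674.
Gain = 75.674 / 255.000 = 0.2968 → 0.297.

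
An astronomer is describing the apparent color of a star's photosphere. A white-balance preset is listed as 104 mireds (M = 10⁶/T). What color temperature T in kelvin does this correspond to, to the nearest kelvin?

T = 10⁶ / 104 = 9615.38 K → 9615 K.

9615 K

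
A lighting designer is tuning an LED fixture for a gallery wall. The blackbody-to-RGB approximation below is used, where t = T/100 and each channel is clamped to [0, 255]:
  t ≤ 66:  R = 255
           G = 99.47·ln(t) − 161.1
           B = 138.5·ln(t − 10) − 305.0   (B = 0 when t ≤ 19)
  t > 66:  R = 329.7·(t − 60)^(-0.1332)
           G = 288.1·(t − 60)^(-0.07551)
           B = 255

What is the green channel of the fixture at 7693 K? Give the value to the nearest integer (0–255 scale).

t = 7693/100 = 76.93; the t > 66 branch applies.
G = 288.1·(76.93 − 60)^(-0.07551) = 288.1·16.93^(-0.07551) = 288.1·0.80765 = 232.684.
Rounded: 233.

233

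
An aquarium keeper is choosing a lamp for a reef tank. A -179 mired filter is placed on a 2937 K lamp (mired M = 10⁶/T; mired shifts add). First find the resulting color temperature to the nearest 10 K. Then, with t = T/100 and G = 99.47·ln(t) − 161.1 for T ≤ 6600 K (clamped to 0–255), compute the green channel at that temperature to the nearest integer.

249

M_in = 10⁶/2937 = 340.48; M_out = 340.48 + (-179) = 161.48.
T_out = 10⁶/161.48 = 6192.6 K → 6190 K; t = 61.9.
G = 99.47·ln 61.9 − 161.1 = 99.47·4.1255 − 161.1 = 249.265.
Rounded: 249.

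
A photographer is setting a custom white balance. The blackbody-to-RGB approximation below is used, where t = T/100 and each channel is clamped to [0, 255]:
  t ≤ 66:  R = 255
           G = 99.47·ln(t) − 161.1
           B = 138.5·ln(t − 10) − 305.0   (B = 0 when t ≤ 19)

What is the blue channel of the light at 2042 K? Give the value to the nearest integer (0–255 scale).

t = 2042/100 = 20.42; the t ≤ 66 branch applies.
B = 138.5·ln(20.42 − 10) − 305.0 = 138.5·ln 10.42 − 305.0 = 138.5·2.3437 − 305.0 = 19.606.
Rounded: 20.

20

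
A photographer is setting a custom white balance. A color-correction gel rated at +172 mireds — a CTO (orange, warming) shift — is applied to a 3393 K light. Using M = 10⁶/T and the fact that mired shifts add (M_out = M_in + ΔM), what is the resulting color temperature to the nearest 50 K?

M_in = 10⁶/3393 = 294.72 mireds.
M_out = 294.72 + (+172) = 466.72 mireds.
T_out = 10⁶/466.72 = 2142.6 K → 2150 K.

2150 K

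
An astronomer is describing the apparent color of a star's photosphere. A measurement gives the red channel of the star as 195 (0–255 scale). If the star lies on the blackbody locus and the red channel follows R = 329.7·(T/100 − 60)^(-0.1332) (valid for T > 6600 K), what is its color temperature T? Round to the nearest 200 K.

11200 K

(t − 60)^(-0.1332) = 195/329.7 = 0.59145.
t − 60 = 0.59145^(1/-0.1332) = 0.59145^(-7.508) = 51.564, so t = 111.564.
T = 100·t = 11156 K → 11200 K to the nearest 200 K.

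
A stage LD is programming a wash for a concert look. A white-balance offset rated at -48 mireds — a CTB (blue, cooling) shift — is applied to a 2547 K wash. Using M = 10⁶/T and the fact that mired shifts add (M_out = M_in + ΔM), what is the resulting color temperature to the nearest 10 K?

M_in = 10⁶/2547 = 392.62 mireds.
M_out = 392.62 + (-48) = 344.62 mireds.
T_out = 10⁶/344.62 = 2901.8 K → 2900 K.

2900 K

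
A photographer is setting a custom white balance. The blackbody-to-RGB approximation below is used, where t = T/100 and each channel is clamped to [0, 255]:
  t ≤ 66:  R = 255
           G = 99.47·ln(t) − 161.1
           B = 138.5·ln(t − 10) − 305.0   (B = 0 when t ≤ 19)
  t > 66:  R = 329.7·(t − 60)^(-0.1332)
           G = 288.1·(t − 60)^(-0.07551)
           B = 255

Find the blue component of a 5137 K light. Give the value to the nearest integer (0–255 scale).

211

t = 5137/100 = 51.37; the t ≤ 66 branch applies.
B = 138.5·ln(51.37 − 10) − 305.0 = 138.5·ln 41.37 − 305.0 = 138.5·3.7226 − 305.0 = 210.574.
Rounded: 211.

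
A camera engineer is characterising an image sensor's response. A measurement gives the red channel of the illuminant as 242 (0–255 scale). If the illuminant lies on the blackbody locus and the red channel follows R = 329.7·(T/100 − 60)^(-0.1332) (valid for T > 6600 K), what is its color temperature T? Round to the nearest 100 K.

(t − 60)^(-0.1332) = 242/329.7 = 0.73400.
t − 60 = 0.73400^(1/-0.1332) = 0.73400^(-7.508) = 10.193, so t = 70.193.
T = 100·t = 7019 K → 7000 K to the nearest 100 K.

7000 K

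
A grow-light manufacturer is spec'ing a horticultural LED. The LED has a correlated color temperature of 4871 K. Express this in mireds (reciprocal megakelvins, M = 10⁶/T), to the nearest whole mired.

205 mireds

M = 10⁶ / 4871 = 205.297 → 205 mireds.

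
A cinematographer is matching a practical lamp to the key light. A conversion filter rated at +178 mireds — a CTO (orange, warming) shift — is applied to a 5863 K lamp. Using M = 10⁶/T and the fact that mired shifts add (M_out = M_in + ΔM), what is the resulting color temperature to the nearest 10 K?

2870 K

M_in = 10⁶/5863 = 170.56 mireds.
M_out = 170.56 + (+178) = 348.56 mireds.
T_out = 10⁶/348.56 = 2868.9 K → 2870 K.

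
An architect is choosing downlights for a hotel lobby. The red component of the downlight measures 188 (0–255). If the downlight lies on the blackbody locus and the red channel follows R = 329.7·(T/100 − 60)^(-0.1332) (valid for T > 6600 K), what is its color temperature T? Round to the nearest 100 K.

12800 K

(t − 60)^(-0.1332) = 188/329.7 = 0.57022.
t − 60 = 0.57022^(1/-0.1332) = 0.57022^(-7.508) = 67.848, so t = 127.848.
T = 100·t = 12785 K → 12800 K to the nearest 100 K.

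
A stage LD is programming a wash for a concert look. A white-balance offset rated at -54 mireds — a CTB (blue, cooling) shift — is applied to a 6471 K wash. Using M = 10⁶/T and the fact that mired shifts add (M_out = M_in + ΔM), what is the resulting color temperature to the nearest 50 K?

M_in = 10⁶/6471 = 154.54 mireds.
M_out = 154.54 + (-54) = 100.54 mireds.
T_out = 10⁶/100.54 = 9946.7 K → 9950 K.

9950 K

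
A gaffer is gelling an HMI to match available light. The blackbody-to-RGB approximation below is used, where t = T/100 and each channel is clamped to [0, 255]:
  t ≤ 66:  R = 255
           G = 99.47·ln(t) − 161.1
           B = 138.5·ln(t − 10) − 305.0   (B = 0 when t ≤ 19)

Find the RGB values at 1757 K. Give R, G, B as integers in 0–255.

t = 1757/100 = 17.57; the t ≤ 66 branch applies.
R = 255 by definition for t ≤ 66.
G = 99.47·ln 17.57 − 161.1 = 99.47·2.8662 − 161.1 = 124.000.
t = 17.57 ≤ 19, so B = 0.
Rounded: (255, 124, 0).

R=255, G=124, B=0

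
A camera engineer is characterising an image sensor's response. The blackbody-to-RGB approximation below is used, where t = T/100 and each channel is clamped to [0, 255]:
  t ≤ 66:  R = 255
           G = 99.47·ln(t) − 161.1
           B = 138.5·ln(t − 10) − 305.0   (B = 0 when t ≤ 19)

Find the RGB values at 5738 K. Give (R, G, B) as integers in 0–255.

(255, 242, 229)

t = 5738/100 = 57.38; the t ≤ 66 branch applies.
R = 255 by definition for t ≤ 66.
G = 99.47·ln 57.38 − 161.1 = 99.47·4.0497 − 161.1 = 241.723.
B = 138.5·ln(57.38 − 10) − 305.0 = 138.5·ln 47.38 − 305.0 = 138.5·3.8582 − 305.0 = 229.361.
Rounded: (255, 242, 229).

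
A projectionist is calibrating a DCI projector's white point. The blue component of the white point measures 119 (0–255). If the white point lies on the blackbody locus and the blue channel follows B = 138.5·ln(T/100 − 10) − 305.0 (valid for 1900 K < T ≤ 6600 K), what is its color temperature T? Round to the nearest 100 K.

ln(t − 10) = (119 + 305.0) / 138.5 = 3.0614.
t − 10 = e^3.0614 = 21.357, so t = 31.357.
T = 100·t = 3136 K → 3100 K to the nearest 100 K.

3100 K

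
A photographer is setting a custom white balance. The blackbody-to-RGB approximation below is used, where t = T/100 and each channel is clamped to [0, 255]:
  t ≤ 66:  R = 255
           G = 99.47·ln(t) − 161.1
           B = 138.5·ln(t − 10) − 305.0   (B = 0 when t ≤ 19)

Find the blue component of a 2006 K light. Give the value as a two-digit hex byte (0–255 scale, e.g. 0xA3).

0x0F

t = 2006/100 = 20.06; the t ≤ 66 branch applies.
B = 138.5·ln(20.06 − 10) − 305.0 = 138.5·ln 10.06 − 305.0 = 138.5·2.3086 − 305.0 = 14.737.
Rounded: 15; in hex, 0x0F.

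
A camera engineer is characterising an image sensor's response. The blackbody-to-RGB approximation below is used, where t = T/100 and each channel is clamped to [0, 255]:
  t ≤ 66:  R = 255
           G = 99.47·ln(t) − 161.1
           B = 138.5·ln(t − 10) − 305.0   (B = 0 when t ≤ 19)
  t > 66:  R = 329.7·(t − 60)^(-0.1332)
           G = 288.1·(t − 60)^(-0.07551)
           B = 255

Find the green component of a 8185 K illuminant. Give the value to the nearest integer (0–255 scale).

t = 8185/100 = 81.85; the t > 66 branch applies.
G = 288.1·(81.85 − 60)^(-0.07551) = 288.1·21.85^(-0.07551) = 288.1·0.79224 = 228.245.
Rounded: 228.

228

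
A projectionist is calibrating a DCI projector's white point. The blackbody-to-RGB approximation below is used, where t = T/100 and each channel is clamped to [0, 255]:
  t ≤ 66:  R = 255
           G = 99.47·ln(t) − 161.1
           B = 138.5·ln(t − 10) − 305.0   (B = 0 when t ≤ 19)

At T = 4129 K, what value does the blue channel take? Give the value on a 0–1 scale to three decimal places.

0.674

t = 4129/100 = 41.29; the t ≤ 66 branch applies.
B = 138.5·ln(41.29 − 10) − 305.0 = 138.5·ln 31.29 − 305.0 = 138.5·3.4433 − 305.0 = 171.897.
On a 0–1 scale: 171.897/255 = 0.6741 → 0.674.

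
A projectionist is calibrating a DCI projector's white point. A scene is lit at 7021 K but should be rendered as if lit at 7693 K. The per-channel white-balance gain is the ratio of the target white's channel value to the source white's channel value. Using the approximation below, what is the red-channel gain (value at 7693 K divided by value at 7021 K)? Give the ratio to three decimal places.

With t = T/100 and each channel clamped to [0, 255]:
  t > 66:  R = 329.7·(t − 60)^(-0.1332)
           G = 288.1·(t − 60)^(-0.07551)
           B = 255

0.935

At 7021 K (t = 70.21):
  R = 329.7·(70.21 − 60)^(-0.1332) = 329.7·10.21^(-0.1332) = 329.7·0.73383 = 241.945.
At 7693 K (t = 76.93):
  R = 329.7·(76.93 − 60)^(-0.1332) = 329.7·16.93^(-0.1332) = 329.7·0.68603 = 226.184.
Gain = 226.184 / 241.945 = 0.9349 → 0.935.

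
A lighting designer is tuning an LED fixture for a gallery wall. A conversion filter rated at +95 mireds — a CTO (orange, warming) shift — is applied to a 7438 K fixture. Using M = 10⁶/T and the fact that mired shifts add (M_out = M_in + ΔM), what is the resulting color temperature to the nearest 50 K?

4350 K

M_in = 10⁶/7438 = 134.44 mireds.
M_out = 134.44 + (+95) = 229.44 mireds.
T_out = 10⁶/229.44 = 4358.3 K → 4350 K.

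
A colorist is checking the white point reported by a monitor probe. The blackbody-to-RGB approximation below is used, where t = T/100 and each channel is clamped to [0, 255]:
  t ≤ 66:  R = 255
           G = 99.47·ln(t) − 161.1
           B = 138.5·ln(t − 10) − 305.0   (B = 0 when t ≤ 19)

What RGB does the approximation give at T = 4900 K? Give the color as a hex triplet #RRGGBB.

t = 4900/100 = 49; the t ≤ 66 branch applies.
R = 255 by definition for t ≤ 66.
G = 99.47·ln 49 − 161.1 = 99.47·3.8918 − 161.1 = 226.019.
B = 138.5·ln(49 − 10) − 305.0 = 138.5·ln 39 − 305.0 = 138.5·3.6636 − 305.0 = 202.403.
Rounded: (255, 226, 202).
In hex: #FFE2CA.

#FFE2CA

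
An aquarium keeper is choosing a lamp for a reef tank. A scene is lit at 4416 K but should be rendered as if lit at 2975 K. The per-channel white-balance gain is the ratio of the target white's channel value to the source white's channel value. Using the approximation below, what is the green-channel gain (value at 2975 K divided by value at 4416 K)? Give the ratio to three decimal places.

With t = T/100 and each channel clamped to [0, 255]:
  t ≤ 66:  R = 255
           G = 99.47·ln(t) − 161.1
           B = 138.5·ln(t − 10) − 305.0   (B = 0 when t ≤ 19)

0.818

At 4416 K (t = 44.16):
  G = 99.47·ln 44.16 − 161.1 = 99.47·3.7878 − 161.1 = 215.674.
At 2975 K (t = 29.75):
  G = 99.47·ln 29.75 − 161.1 = 99.47·3.3928 − 161.1 = 176.385.
Gain = 176.385 / 215.674 = 0.8178 → 0.818.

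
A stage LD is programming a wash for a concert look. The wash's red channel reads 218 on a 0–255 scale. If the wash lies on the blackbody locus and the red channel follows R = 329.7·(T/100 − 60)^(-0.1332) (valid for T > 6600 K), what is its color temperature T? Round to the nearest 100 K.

8200 K

(t − 60)^(-0.1332) = 218/329.7 = 0.66121.
t − 60 = 0.66121^(1/-0.1332) = 0.66121^(-7.508) = 22.326, so t = 82.326.
T = 100·t = 8233 K → 8200 K to the nearest 100 K.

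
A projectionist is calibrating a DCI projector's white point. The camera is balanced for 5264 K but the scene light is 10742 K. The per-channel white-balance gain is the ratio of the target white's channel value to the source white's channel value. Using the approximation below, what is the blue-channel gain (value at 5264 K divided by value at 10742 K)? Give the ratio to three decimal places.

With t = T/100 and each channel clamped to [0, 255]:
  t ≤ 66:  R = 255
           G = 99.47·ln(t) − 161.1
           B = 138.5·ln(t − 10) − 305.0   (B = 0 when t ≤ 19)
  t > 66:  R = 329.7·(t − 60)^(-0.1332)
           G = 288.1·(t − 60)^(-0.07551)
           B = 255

0.842

At 10742 K (t = 107.42):
  B = 255 by definition for t > 66.
At 5264 K (t = 52.64):
  B = 138.5·ln(52.64 − 10) − 305.0 = 138.5·ln 42.64 − 305.0 = 138.5·3.7528 − 305.0 = 214.762.
Gain = 214.762 / 255.000 = 0.8422 → 0.842.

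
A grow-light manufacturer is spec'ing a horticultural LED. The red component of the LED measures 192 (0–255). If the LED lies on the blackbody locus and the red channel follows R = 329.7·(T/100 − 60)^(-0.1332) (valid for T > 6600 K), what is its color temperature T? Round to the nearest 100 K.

11800 K

(t − 60)^(-0.1332) = 192/329.7 = 0.58235.
t − 60 = 0.58235^(1/-0.1332) = 0.58235^(-7.508) = 57.929, so t = 117.929.
T = 100·t = 11793 K → 11800 K to the nearest 100 K.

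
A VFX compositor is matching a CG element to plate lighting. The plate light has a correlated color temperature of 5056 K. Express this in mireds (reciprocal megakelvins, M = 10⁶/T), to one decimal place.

197.8 mireds

M = 10⁶ / 5056 = 197.785 → 197.8 mireds.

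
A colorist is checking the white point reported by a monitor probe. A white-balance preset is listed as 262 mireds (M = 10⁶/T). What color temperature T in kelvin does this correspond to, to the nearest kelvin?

T = 10⁶ / 262 = 3816.79 K → 3817 K.

3817 K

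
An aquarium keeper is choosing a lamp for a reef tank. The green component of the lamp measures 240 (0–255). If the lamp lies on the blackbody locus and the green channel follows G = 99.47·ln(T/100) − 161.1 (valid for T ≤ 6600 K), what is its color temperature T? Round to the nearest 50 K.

5650 K

ln t = (240 + 161.1) / 99.47 = 4.0324.
t = e^4.0324 = 56.394.
T = 100·t = 5639 K → 5650 K to the nearest 50 K.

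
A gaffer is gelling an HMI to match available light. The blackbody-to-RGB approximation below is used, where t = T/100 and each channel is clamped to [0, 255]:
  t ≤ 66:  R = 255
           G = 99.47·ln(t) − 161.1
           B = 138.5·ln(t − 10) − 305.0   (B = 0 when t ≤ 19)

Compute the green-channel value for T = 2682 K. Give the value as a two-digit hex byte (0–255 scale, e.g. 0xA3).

t = 2682/100 = 26.82; the t ≤ 66 branch applies.
G = 99.47·ln 26.82 − 161.1 = 99.47·3.2891 − 161.1 = 166.072.
Rounded: 166; in hex, 0xA6.

0xA6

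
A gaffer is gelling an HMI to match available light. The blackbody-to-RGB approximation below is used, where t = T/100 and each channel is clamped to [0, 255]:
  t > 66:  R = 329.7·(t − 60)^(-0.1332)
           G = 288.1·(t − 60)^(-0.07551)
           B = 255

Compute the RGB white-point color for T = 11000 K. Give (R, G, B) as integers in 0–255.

t = 11000/100 = 110; the t > 66 branch applies.
R = 329.7·(110 − 60)^(-0.1332) = 329.7·50^(-0.1332) = 329.7·0.59388 = 195.802.
G = 288.1·(110 − 60)^(-0.07551) = 288.1·50^(-0.07551) = 288.1·0.74424 = 214.414.
B = 255 by definition for t > 66.
Rounded: (196, 214, 255).

(196, 214, 255)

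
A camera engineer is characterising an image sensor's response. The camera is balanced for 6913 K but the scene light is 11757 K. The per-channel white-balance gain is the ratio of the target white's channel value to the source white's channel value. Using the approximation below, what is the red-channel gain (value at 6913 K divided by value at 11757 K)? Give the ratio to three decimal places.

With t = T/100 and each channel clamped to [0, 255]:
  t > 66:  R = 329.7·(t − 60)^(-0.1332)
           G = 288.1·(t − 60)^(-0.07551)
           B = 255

At 11757 K (t = 117.57):
  R = 329.7·(117.57 − 60)^(-0.1332) = 329.7·57.57^(-0.1332) = 329.7·0.58283 = 192.159.
At 6913 K (t = 69.13):
  R = 329.7·(69.13 − 60)^(-0.1332) = 329.7·9.13^(-0.1332) = 329.7·0.74484 = 245.575.
Gain = 245.575 / 192.159 = 1.2780 → 1.278.

1.278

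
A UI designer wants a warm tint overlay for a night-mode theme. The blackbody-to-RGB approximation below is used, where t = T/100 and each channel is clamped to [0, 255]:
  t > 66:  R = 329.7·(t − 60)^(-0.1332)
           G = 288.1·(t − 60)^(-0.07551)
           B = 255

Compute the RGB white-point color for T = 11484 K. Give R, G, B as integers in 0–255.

R=193, G=213, B=255

t = 11484/100 = 114.84; the t > 66 branch applies.
R = 329.7·(114.84 − 60)^(-0.1332) = 329.7·54.84^(-0.1332) = 329.7·0.58661 = 193.407.
G = 288.1·(114.84 − 60)^(-0.07551) = 288.1·54.84^(-0.07551) = 288.1·0.73906 = 212.924.
B = 255 by definition for t > 66.
Rounded: (193, 213, 255).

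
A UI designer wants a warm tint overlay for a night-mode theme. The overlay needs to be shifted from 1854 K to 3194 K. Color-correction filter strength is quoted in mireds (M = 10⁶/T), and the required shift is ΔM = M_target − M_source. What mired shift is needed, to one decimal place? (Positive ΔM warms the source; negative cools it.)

M_source = 10⁶/1854 = 539.374; M_target = 10⁶/3194 = 313.087.
ΔM = 313.087 − 539.374 = -226.287 → -226.3 mireds, a cooling shift.

-226.3 mireds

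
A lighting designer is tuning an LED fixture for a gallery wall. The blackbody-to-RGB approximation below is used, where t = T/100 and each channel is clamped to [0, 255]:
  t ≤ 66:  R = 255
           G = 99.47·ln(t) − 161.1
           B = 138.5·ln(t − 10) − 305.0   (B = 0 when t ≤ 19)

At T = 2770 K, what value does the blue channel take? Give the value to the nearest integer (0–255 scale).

93

t = 2770/100 = 27.7; the t ≤ 66 branch applies.
B = 138.5·ln(27.7 − 10) − 305.0 = 138.5·ln 17.7 − 305.0 = 138.5·2.8736 − 305.0 = 92.989.
Rounded: 93.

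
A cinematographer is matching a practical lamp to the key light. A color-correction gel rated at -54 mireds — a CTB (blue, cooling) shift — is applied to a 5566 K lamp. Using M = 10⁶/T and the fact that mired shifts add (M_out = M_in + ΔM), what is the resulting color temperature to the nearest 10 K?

7960 K

M_in = 10⁶/5566 = 179.66 mireds.
M_out = 179.66 + (-54) = 125.66 mireds.
T_out = 10⁶/125.66 = 7957.8 K → 7960 K.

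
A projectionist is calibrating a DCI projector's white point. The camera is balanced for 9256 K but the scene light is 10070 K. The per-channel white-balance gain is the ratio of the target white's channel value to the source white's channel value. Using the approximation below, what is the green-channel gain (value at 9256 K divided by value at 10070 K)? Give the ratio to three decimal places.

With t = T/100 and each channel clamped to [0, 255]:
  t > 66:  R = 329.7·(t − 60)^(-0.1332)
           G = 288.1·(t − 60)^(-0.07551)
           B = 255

1.017

At 10070 K (t = 100.7):
  G = 288.1·(100.7 − 60)^(-0.07551) = 288.1·40.7^(-0.07551) = 288.1·0.75589 = 217.772.
At 9256 K (t = 92.56):
  G = 288.1·(92.56 − 60)^(-0.07551) = 288.1·32.56^(-0.07551) = 288.1·0.76874 = 221.473.
Gain = 221.473 / 217.772 = 1.0170 → 1.017.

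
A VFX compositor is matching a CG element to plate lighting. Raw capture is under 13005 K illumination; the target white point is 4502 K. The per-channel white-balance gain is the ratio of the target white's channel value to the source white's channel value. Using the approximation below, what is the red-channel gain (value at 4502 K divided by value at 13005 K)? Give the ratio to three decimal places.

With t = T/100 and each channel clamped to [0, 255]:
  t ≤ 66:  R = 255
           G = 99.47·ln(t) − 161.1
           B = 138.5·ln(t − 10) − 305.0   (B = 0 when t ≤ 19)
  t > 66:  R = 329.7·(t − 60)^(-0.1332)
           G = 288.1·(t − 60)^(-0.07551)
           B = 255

1.362

At 13005 K (t = 130.05):
  R = 329.7·(130.05 − 60)^(-0.1332) = 329.7·70.05^(-0.1332) = 329.7·0.56780 = 187.202.
At 4502 K (t = 45.02):
  R = 255 by definition for t ≤ 66.
Gain = 255.000 / 187.202 = 1.3622 → 1.362.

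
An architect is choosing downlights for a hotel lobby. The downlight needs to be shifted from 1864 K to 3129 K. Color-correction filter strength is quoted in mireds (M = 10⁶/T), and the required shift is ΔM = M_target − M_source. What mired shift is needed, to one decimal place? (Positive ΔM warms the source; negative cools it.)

M_source = 10⁶/1864 = 536.481; M_target = 10⁶/3129 = 319.591.
ΔM = 319.591 − 536.481 = -216.890 → -216.9 mireds, a cooling shift.

-216.9 mireds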